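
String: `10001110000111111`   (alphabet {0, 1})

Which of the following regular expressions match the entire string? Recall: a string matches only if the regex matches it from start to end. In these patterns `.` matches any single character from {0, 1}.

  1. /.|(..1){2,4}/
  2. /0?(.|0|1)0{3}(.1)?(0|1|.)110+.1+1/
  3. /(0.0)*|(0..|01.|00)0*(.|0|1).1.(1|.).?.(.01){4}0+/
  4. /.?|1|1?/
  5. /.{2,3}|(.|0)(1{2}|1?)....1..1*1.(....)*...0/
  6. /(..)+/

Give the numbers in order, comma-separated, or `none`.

2

1 → no match
2 → match
3 → no match
4 → no match
5 → no match
6 → no match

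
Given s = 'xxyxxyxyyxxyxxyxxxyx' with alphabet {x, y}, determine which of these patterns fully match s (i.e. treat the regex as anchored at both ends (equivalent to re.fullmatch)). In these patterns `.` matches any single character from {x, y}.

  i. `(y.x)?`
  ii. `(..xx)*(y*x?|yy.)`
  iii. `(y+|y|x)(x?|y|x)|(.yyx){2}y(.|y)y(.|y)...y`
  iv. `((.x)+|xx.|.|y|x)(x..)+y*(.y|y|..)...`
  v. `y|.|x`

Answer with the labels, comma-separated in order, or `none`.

iv

i → no match
ii → no match
iii → no match
iv → match
v → no match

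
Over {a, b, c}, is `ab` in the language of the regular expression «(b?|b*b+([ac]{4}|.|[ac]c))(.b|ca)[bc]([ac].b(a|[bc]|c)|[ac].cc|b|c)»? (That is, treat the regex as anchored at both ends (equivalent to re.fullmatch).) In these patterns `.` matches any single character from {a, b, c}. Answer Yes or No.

No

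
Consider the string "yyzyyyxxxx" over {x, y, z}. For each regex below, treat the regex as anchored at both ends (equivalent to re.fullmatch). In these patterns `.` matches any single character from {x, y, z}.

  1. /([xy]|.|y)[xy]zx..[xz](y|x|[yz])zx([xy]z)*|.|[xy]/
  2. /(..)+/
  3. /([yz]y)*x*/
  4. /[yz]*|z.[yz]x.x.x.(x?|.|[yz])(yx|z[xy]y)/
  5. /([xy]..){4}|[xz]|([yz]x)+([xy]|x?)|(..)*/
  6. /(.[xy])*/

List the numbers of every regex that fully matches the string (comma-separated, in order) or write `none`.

2, 3, 5, 6

1 → no match
2 → match
3 → match
4 → no match
5 → match
6 → match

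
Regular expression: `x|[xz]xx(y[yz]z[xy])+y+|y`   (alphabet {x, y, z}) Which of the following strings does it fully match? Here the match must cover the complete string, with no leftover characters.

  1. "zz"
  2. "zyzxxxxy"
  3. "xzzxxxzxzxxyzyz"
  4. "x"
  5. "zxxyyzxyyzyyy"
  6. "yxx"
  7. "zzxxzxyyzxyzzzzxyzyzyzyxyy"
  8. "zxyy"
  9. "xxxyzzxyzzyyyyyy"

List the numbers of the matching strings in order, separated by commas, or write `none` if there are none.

1 → no match
2 → no match
3 → no match
4 → match
5 → match
6 → no match
7 → no match
8 → no match
9 → match

4, 5, 9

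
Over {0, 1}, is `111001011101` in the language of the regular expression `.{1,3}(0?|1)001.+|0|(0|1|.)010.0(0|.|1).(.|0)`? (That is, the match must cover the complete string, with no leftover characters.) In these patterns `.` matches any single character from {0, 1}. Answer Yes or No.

Yes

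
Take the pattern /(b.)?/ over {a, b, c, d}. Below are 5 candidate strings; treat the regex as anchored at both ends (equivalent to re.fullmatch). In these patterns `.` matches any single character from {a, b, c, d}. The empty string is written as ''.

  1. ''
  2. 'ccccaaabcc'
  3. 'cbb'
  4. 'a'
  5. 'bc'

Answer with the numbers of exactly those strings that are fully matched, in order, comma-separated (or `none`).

1. '' → match
2. 'ccccaaabcc' → no match
3. 'cbb' → no match
4. 'a' → no match
5. 'bc' → match

1, 5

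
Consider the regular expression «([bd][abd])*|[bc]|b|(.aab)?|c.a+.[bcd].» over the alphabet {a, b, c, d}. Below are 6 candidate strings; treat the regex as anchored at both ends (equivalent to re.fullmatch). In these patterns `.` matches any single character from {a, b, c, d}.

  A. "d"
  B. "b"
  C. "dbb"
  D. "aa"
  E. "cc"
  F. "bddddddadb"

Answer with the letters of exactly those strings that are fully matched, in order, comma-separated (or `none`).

B, F

A → no match
B → match
C → no match
D → no match
E → no match
F → match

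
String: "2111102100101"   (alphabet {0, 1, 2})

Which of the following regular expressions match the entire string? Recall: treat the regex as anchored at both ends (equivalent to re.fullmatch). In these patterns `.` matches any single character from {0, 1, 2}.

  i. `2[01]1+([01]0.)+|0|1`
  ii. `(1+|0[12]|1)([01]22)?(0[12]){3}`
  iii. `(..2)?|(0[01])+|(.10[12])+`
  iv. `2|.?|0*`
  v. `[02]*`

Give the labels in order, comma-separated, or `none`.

i

i → match
ii → no match
iii → no match
iv → no match
v → no match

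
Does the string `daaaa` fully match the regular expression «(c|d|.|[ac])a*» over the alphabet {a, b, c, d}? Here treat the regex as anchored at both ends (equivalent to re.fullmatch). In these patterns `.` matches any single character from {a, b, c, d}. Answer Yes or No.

Yes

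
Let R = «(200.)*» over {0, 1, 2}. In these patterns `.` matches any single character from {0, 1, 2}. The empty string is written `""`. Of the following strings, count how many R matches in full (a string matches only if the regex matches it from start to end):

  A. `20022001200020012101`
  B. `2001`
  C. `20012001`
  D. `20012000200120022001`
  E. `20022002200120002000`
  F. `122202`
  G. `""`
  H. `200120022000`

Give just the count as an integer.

A → no match
B → match
C → match
D → match
E → match
F → no match
G → match
H → match
Total matched: 6

6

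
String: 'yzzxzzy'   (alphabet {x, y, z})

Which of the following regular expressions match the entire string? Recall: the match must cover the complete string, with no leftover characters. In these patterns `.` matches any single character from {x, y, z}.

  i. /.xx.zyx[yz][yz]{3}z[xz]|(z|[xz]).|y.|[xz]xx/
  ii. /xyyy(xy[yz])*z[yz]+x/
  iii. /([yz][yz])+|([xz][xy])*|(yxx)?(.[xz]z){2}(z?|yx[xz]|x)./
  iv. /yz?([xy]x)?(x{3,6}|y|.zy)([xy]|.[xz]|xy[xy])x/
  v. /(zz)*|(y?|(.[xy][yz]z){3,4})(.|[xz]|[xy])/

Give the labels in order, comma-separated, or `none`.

i → no match
ii → no match — must start with 'xyyy'
iii → match
iv → no match — must end with 'x'
v → no match

iii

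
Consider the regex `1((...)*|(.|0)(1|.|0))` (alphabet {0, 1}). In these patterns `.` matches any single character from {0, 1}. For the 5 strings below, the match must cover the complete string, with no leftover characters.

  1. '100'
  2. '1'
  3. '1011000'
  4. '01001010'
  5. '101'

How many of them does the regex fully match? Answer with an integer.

1 → match
2 → match
3 → match
4 → no match — must start with '1'
5 → match
Total matched: 4

4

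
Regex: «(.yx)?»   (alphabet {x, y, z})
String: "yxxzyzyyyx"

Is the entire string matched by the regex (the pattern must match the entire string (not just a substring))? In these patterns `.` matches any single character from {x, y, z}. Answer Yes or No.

No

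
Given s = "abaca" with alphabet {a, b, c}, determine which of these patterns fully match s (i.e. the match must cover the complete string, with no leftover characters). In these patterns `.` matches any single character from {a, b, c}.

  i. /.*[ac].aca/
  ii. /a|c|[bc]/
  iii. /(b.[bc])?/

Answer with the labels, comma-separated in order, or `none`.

i → match
ii → no match
iii → no match

i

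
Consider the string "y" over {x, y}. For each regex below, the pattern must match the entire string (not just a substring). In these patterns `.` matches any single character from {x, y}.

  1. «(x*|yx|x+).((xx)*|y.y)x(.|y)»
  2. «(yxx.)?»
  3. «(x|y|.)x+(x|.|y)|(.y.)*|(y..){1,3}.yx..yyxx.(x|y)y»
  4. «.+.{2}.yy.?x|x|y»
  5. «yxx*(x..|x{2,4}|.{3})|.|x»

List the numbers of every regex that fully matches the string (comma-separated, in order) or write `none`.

1 → no match
2 → no match
3 → no match
4 → match
5 → match

4, 5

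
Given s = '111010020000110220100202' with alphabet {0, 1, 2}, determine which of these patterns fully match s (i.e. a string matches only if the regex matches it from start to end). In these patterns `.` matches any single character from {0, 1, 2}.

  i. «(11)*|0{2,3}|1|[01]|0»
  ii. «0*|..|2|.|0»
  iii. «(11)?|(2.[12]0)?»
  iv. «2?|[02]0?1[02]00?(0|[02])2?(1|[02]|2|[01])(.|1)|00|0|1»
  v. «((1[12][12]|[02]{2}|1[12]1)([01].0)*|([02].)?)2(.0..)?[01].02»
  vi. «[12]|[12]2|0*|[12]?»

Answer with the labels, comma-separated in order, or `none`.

v

i → no match
ii → no match
iii → no match
iv → no match
v → match
vi → no match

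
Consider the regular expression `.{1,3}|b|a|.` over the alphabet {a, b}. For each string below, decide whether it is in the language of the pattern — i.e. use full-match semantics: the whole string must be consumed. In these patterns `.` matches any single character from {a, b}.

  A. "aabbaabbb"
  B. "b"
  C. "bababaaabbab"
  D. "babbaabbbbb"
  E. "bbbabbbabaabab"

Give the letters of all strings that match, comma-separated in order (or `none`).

A → no match
B → match
C → no match
D → no match
E → no match

B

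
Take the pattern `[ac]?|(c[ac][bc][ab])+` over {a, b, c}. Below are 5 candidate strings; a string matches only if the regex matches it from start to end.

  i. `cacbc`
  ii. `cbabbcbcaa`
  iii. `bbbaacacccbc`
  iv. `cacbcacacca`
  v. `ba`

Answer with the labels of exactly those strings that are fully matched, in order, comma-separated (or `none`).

none

i → no match
ii → no match
iii → no match
iv → no match
v → no match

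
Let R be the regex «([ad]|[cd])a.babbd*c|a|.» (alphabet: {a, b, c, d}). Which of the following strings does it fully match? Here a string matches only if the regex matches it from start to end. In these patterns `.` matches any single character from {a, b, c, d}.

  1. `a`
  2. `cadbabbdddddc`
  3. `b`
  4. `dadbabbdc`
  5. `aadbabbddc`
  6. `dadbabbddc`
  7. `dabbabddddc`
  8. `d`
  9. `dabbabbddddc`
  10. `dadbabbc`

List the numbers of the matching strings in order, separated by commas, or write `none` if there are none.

1, 2, 3, 4, 5, 6, 8, 9, 10

1 → match
2 → match
3 → match
4 → match
5 → match
6 → match
7 → no match
8 → match
9 → match
10 → match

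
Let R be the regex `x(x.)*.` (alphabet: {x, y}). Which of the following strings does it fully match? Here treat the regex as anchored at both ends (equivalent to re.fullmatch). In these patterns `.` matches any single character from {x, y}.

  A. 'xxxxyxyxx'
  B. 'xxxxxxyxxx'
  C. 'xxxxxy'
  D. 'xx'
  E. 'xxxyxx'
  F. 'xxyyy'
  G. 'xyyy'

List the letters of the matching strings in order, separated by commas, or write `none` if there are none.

B, C, D

A → no match
B → match
C → match
D → match
E → no match
F → no match
G → no match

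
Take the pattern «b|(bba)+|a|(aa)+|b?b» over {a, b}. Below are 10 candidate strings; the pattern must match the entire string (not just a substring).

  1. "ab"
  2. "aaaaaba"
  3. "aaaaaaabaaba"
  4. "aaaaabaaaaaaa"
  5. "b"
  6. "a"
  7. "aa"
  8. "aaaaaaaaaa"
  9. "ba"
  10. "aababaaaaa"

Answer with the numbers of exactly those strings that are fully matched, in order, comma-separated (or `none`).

1. "ab" → no match
2. "aaaaaba" → no match
3. "aaaaaaabaaba" → no match
4 → no match
5. "b" → match
6. "a" → match
7. "aa" → match
8. "aaaaaaaaaa" → match
9. "ba" → no match
10. "aababaaaaa" → no match

5, 6, 7, 8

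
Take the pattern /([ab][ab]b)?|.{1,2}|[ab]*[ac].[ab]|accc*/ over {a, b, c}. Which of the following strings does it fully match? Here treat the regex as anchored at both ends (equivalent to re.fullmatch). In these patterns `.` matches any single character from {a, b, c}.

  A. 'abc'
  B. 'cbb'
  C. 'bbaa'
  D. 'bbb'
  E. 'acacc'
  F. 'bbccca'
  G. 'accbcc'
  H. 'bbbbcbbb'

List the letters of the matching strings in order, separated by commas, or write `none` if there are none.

A → no match
B → match
C → no match
D → match
E → no match
F → no match
G → no match
H → no match

B, D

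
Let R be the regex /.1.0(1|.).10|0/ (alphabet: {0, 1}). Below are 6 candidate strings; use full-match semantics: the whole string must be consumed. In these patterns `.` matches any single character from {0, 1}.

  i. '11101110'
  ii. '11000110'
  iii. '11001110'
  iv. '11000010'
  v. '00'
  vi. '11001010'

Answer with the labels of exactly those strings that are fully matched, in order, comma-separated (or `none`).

i → match
ii → match
iii → match
iv → match
v → no match
vi → match

i, ii, iii, iv, vi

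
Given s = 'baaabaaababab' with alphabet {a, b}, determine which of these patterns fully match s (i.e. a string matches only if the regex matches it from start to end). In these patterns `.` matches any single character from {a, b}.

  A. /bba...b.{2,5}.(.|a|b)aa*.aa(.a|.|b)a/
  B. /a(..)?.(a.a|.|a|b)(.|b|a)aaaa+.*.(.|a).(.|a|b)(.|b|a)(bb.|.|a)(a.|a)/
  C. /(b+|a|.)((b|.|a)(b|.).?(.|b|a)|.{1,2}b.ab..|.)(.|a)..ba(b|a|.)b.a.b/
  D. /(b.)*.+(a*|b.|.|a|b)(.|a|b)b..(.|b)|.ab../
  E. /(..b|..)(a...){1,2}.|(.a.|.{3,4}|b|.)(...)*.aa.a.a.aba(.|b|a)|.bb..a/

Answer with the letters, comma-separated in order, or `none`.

A → no match — must start with 'bba'
B → no match — must start with 'a'
C → no match
D → no match
E → match

E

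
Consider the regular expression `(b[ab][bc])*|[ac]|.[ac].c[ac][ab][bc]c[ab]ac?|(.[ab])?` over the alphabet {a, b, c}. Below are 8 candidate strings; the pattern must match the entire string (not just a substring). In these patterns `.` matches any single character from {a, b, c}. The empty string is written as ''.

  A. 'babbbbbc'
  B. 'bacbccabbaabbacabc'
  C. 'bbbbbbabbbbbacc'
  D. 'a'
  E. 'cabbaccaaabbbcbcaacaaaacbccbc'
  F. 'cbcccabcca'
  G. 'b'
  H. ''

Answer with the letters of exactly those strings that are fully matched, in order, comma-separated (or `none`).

D, H

A → no match
B → no match
C → no match
D → match
E → no match
F → no match
G → no match
H → match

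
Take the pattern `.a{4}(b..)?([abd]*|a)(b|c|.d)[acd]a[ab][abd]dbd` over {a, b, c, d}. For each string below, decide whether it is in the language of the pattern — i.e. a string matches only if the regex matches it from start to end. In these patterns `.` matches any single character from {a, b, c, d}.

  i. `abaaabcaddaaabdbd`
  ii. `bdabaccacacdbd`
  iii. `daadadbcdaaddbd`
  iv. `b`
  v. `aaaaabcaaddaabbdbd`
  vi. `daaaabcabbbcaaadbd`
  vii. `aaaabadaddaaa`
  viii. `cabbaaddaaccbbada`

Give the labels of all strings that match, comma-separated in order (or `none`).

i → no match
ii → no match
iii → no match
iv → no match — must end with `dbd`
v → match
vi → match
vii → no match — must end with `dbd`
viii → no match — must end with `dbd`

v, vi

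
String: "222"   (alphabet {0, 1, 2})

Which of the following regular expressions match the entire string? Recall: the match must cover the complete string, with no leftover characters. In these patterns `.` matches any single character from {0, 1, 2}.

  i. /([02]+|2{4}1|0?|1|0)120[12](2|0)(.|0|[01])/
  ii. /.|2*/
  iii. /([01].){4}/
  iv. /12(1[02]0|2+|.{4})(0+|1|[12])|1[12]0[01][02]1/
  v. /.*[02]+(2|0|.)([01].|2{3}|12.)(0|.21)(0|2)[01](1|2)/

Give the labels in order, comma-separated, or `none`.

i → no match
ii → match
iii → no match
iv → no match
v → no match

ii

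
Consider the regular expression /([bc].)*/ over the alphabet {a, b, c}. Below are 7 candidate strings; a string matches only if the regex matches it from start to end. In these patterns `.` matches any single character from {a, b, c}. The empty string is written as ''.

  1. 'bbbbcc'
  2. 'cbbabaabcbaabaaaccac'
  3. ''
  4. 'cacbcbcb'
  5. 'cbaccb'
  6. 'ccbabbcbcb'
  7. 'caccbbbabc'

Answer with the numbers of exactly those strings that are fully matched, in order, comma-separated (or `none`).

1. 'bbbbcc' → match
2 → no match
3. '' → match
4. 'cacbcbcb' → match
5. 'cbaccb' → no match
6. 'ccbabbcbcb' → match
7. 'caccbbbabc' → match

1, 3, 4, 6, 7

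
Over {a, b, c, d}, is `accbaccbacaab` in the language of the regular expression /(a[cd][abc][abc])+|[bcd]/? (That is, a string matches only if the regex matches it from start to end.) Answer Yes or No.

No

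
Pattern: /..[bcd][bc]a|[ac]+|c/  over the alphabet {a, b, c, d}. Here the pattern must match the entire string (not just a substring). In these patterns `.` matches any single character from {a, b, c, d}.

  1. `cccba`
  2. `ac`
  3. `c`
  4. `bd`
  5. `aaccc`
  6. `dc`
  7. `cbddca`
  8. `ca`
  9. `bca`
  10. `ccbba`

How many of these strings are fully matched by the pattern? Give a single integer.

1 → match
2 → match
3 → match
4 → no match
5 → match
6 → no match
7 → no match
8 → match
9 → no match
10 → match
Total matched: 6

6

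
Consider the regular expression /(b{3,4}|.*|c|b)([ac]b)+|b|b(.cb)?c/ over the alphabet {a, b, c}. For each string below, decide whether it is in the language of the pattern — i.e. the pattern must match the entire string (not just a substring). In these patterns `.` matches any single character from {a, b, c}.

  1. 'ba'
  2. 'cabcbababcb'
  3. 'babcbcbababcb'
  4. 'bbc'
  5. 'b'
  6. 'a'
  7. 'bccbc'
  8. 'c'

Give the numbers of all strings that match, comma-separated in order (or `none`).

2, 3, 5, 7

1 → no match
2 → match
3 → match
4 → no match
5 → match
6 → no match
7 → match
8 → no match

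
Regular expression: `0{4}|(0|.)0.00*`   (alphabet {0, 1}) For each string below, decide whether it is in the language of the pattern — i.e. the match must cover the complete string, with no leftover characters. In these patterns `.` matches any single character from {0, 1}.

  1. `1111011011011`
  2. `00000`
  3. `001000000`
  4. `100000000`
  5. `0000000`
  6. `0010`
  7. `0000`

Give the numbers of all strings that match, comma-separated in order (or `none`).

2, 3, 4, 5, 6, 7

1 → no match
2. `00000` → match
3. `001000000` → match
4. `100000000` → match
5. `0000000` → match
6. `0010` → match
7. `0000` → match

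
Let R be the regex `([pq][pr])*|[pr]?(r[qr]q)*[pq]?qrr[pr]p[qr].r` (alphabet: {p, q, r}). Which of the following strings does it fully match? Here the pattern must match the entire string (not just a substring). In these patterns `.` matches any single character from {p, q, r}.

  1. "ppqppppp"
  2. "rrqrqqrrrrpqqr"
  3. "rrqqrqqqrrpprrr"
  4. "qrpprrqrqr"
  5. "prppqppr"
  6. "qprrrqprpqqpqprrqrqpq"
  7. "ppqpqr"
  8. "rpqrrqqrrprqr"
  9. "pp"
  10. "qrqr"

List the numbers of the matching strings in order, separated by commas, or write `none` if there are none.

1 → match
2 → no match
3 → match
4 → no match
5 → match
6 → no match
7 → match
8 → no match
9 → match
10 → match

1, 3, 5, 7, 9, 10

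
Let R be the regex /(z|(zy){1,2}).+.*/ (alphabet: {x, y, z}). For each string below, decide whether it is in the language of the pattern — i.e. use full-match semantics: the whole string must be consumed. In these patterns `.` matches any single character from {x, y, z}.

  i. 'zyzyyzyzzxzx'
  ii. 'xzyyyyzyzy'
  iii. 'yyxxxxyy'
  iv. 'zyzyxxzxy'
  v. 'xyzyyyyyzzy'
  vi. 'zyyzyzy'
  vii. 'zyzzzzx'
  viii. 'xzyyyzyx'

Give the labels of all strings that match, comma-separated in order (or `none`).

i. 'zyzyyzyzzxzx' → match
ii. 'xzyyyyzyzy' → no match
iii. 'yyxxxxyy' → no match
iv. 'zyzyxxzxy' → match
v. 'xyzyyyyyzzy' → no match
vi. 'zyyzyzy' → match
vii. 'zyzzzzx' → match
viii. 'xzyyyzyx' → no match

i, iv, vi, vii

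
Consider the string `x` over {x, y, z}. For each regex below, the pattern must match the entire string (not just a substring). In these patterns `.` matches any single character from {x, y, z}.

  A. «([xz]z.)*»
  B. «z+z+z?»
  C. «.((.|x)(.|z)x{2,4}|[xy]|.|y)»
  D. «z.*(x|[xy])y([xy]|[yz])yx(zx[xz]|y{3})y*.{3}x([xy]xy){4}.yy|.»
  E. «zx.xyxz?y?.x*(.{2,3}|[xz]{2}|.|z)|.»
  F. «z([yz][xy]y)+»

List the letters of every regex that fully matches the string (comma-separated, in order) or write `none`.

D, E

A → no match
B → no match — must start with `z`
C → no match
D → match
E → match
F → no match — must start with `z`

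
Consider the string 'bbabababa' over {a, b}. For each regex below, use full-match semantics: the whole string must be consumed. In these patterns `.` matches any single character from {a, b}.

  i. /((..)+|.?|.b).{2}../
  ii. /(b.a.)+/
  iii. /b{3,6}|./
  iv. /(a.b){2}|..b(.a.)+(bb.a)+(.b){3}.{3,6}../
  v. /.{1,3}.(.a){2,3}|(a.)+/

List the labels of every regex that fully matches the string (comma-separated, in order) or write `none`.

i → no match
ii → no match
iii → no match
iv → no match
v → match

v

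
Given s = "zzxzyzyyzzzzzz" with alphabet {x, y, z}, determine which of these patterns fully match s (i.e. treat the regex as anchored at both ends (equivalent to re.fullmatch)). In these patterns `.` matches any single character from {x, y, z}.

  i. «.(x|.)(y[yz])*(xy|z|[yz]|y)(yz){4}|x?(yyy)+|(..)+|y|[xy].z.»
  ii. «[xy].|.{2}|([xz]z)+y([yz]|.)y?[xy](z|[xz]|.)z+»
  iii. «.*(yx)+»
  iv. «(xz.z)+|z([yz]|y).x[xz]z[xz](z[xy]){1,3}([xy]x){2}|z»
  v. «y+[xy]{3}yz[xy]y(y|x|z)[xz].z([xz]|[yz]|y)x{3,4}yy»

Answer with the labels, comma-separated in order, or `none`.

i, ii

i → match
ii → match
iii → no match — must end with "yx"
iv → no match
v → no match — must start with "y"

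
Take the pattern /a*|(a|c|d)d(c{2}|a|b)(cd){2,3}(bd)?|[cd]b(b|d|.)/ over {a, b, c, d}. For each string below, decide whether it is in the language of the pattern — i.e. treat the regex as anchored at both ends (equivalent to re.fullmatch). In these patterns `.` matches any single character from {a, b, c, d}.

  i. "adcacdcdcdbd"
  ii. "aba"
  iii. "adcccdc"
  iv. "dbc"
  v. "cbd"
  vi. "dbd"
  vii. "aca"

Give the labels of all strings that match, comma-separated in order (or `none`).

iv, v, vi

i → no match
ii → no match
iii → no match
iv → match
v → match
vi → match
vii → no match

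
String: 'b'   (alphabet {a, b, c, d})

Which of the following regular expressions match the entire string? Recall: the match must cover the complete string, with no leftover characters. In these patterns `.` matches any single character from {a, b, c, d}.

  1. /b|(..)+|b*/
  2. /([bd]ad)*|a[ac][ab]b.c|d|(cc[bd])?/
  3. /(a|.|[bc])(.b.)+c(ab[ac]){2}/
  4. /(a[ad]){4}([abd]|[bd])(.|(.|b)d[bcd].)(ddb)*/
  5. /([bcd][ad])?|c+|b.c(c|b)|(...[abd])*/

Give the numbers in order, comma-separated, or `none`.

1 → match
2 → no match
3 → no match
4 → no match — must start with 'a'
5 → no match

1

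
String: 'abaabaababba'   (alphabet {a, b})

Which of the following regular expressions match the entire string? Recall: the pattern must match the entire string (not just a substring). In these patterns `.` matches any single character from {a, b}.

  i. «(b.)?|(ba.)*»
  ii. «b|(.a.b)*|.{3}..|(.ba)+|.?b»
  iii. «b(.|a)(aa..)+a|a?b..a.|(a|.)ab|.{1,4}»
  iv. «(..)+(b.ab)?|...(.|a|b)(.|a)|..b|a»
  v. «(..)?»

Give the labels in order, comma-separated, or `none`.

ii, iv

i → no match
ii → match
iii → no match
iv → match
v → no match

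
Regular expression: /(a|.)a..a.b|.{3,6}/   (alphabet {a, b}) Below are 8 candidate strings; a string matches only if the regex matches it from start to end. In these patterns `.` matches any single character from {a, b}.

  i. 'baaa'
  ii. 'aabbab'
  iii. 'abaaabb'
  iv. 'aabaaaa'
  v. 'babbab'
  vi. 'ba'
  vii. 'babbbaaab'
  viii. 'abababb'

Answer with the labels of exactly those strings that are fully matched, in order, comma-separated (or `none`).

i. 'baaa' → match
ii. 'aabbab' → match
iii. 'abaaabb' → no match
iv. 'aabaaaa' → no match
v. 'babbab' → match
vi. 'ba' → no match
vii. 'babbbaaab' → no match
viii. 'abababb' → no match

i, ii, v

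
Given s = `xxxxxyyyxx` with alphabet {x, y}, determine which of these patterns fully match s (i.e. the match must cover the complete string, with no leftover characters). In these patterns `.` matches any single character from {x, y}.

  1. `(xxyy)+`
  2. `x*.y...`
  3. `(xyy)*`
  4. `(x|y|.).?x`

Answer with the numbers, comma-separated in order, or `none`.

1 → no match — must start with `xxyy`
2 → match
3 → no match
4 → no match

2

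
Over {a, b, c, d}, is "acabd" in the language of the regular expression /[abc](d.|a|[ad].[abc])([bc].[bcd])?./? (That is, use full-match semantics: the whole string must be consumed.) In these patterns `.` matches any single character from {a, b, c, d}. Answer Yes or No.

No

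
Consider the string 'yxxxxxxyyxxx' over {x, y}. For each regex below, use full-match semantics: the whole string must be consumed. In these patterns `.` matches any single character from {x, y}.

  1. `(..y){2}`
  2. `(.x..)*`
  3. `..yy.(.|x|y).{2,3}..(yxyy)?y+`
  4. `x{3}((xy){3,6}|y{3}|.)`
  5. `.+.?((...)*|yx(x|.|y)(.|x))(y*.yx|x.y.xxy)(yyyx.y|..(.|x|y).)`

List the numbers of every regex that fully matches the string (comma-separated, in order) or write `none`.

1 → no match — must end with 'y'
2 → match
3 → no match — must end with 'y'
4 → no match — must start with 'x'
5 → no match

2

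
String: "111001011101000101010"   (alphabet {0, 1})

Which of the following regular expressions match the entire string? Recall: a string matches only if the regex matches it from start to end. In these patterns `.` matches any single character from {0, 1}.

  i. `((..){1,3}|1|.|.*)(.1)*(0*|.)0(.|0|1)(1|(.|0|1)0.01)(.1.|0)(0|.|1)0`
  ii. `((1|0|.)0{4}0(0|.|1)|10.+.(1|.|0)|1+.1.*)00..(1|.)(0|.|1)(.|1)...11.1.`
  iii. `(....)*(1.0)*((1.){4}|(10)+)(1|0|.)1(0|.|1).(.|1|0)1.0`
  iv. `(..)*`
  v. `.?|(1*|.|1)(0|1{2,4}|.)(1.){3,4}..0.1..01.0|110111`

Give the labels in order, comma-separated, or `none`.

i → match
ii → no match
iii → no match
iv → no match
v → no match

i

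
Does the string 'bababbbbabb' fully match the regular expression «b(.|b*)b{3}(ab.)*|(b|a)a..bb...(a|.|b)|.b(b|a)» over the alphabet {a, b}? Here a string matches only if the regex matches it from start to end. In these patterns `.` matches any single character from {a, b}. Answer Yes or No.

No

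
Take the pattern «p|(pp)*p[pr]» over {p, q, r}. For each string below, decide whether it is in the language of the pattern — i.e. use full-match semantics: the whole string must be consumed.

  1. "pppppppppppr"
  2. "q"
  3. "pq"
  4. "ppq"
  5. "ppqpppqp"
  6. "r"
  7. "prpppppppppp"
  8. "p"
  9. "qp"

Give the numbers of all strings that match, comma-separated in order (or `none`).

1 → match
2 → no match
3 → no match
4 → no match
5 → no match
6 → no match
7 → no match
8 → match
9 → no match

1, 8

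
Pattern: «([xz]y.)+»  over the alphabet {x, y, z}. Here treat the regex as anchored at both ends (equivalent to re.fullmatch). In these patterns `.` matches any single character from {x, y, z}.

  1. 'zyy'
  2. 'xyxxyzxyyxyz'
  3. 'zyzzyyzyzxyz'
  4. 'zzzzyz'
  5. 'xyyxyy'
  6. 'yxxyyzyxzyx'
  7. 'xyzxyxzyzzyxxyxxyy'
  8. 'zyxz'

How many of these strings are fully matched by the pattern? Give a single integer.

5

1 → match
2 → match
3 → match
4 → no match
5 → match
6 → no match
7 → match
8 → no match
Total matched: 5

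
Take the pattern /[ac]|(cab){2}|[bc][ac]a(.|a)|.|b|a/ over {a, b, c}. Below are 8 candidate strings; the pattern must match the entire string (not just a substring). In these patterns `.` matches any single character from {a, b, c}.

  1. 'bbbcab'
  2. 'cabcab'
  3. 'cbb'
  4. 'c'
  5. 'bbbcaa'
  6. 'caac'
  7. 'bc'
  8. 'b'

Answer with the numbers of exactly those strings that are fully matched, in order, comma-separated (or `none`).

2, 4, 6, 8

1 → no match
2 → match
3 → no match
4 → match
5 → no match
6 → match
7 → no match
8 → match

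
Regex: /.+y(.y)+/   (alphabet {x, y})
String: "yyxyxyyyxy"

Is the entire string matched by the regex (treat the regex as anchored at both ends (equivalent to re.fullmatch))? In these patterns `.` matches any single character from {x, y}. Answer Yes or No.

Yes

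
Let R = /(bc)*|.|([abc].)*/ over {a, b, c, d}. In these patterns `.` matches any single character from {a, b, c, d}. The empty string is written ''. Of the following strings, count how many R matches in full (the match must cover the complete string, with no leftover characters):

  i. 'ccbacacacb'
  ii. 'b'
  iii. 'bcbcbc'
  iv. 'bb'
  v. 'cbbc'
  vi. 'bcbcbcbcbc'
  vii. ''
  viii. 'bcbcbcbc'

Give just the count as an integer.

8

i → match
ii → match
iii → match
iv → match
v → match
vi → match
vii → match
viii → match
Total matched: 8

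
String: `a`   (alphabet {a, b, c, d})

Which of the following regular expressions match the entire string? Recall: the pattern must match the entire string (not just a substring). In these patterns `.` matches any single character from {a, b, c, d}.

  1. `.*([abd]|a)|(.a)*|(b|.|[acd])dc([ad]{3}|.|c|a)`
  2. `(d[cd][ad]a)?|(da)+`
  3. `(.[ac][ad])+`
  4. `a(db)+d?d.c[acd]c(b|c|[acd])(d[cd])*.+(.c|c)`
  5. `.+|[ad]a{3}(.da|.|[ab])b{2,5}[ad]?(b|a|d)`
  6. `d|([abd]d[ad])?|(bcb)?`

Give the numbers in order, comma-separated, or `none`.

1 → match
2 → no match
3 → no match
4 → no match — must start with `adb`
5 → match
6 → no match

1, 5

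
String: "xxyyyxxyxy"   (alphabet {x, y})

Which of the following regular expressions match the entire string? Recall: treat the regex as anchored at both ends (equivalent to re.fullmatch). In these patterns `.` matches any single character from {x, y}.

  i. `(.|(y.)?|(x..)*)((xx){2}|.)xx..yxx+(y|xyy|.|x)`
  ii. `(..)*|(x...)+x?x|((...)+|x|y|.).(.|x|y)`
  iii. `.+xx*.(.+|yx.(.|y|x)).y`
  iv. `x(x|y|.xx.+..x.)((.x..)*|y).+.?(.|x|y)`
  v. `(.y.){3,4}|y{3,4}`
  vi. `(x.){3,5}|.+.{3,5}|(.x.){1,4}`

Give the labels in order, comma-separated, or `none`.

ii, iii, iv, vi

i → no match
ii → match
iii → match
iv → match
v → no match
vi → match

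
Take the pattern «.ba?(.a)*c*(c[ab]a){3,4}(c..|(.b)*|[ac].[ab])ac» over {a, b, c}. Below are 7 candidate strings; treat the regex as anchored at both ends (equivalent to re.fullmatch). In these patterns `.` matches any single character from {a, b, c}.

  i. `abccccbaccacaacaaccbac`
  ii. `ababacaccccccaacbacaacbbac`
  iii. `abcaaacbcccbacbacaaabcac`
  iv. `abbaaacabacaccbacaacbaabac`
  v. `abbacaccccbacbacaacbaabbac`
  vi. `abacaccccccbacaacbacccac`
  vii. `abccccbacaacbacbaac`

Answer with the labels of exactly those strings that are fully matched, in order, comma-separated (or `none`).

ii, iv, v, vi, vii

i → no match
ii → match
iii → no match
iv → match
v → match
vi → match
vii → match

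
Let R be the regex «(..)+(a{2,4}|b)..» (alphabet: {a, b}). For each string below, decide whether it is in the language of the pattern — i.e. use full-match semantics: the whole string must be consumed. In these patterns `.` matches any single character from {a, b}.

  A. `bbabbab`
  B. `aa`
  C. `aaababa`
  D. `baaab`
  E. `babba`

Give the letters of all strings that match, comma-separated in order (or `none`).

A, E

A → match
B → no match
C → no match
D → no match
E → match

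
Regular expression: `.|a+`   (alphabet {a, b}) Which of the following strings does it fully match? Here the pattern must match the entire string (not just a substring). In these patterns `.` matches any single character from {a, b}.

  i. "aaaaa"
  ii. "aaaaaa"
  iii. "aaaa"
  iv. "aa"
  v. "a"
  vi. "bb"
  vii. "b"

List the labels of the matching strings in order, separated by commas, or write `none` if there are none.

i, ii, iii, iv, v, vii

i. "aaaaa" → match
ii. "aaaaaa" → match
iii. "aaaa" → match
iv. "aa" → match
v. "a" → match
vi. "bb" → no match
vii. "b" → match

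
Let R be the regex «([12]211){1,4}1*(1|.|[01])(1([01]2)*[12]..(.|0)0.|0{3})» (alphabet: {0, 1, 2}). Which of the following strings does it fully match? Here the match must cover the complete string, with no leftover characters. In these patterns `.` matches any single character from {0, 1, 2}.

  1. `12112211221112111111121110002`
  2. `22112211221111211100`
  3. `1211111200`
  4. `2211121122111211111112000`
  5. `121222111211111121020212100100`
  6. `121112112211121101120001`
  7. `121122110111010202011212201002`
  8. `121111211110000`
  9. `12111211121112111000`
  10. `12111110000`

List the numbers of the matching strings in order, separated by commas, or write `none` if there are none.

1 → match
2 → match
3 → no match
4 → match
5 → no match
6 → match
7 → no match
8 → no match
9 → match
10 → match

1, 2, 4, 6, 9, 10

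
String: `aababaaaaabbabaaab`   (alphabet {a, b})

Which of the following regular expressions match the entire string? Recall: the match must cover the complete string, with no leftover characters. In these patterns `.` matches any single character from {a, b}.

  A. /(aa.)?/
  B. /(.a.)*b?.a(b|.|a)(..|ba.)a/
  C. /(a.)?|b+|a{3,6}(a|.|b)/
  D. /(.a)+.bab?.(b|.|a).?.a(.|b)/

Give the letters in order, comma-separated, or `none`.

D

A → no match
B → no match — must end with `a`
C → no match
D → match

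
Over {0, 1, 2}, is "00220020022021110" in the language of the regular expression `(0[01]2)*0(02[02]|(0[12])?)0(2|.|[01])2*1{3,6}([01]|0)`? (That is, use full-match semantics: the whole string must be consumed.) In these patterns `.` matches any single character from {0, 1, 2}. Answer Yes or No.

No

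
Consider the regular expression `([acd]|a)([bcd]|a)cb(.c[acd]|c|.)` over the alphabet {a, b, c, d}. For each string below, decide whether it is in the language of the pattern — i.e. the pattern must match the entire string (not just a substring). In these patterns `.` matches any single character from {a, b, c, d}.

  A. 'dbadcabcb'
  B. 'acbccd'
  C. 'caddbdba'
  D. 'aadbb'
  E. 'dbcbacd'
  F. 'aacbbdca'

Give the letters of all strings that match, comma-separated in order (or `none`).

E

A. 'dbadcabcb' → no match
B. 'acbccd' → no match
C. 'caddbdba' → no match
D. 'aadbb' → no match
E. 'dbcbacd' → match
F. 'aacbbdca' → no match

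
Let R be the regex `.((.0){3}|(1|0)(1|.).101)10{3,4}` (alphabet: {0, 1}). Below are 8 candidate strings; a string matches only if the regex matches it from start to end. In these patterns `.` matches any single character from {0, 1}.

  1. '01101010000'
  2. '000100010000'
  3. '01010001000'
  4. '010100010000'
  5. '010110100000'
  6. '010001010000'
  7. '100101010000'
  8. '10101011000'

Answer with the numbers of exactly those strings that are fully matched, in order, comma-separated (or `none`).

2, 3, 4, 6, 7, 8

1. '01101010000' → no match
2. '000100010000' → match
3. '01010001000' → match
4. '010100010000' → match
5. '010110100000' → no match
6. '010001010000' → match
7. '100101010000' → match
8. '10101011000' → match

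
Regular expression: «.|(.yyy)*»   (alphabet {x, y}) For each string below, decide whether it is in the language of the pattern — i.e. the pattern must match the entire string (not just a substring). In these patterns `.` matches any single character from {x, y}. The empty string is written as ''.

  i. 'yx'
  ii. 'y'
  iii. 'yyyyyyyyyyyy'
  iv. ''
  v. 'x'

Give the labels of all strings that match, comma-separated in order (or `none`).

ii, iii, iv, v

i → no match
ii → match
iii → match
iv → match
v → match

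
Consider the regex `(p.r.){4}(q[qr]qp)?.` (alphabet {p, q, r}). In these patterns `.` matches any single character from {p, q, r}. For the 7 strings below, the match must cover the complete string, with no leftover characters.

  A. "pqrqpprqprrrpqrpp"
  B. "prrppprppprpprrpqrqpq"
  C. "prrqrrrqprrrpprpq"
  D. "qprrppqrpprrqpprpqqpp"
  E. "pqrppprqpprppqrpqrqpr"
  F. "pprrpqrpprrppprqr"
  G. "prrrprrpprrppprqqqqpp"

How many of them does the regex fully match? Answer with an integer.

5

A → match
B → match
C → no match
D → no match — must start with "p"
E → match
F → match
G → match
Total matched: 5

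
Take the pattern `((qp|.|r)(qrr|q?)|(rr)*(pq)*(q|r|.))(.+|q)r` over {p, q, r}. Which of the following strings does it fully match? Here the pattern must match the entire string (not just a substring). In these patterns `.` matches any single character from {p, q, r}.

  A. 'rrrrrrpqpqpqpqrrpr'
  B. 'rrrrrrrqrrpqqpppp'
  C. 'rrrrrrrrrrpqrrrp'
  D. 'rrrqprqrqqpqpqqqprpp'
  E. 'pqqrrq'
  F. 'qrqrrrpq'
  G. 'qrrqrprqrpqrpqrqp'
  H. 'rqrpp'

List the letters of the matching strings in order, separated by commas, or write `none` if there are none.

A → match
B → no match — must end with 'r'
C → no match — must end with 'r'
D → no match — must end with 'r'
E → no match — must end with 'r'
F → no match — must end with 'r'
G → no match — must end with 'r'
H → no match — must end with 'r'

A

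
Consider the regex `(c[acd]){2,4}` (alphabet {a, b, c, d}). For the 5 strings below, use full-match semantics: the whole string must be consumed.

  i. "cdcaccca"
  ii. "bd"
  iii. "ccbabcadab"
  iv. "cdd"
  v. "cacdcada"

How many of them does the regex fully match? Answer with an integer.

i → match
ii → no match — must start with "c"
iii → no match
iv → no match
v → no match
Total matched: 1

1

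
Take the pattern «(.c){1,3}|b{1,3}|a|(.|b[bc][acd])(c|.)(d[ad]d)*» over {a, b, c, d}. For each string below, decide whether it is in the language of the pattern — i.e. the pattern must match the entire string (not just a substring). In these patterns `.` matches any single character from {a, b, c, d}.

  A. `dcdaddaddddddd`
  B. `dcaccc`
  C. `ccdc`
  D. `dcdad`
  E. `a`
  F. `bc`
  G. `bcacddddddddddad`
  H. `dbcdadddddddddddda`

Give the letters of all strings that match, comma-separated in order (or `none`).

A, B, C, D, E, F, G

A → match
B → match
C → match
D → match
E → match
F → match
G → match
H → no match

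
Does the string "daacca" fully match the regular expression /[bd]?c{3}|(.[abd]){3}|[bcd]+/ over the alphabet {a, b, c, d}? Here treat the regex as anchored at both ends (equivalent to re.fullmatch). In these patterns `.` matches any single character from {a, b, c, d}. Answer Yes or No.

No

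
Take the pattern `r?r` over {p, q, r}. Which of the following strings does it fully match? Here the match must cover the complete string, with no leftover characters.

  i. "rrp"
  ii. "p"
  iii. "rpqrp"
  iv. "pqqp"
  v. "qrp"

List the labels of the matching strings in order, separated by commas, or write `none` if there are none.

none

i. "rrp" → no match — must end with "r"
ii. "p" → no match — must end with "r"
iii. "rpqrp" → no match — must end with "r"
iv. "pqqp" → no match — must end with "r"
v. "qrp" → no match — must end with "r"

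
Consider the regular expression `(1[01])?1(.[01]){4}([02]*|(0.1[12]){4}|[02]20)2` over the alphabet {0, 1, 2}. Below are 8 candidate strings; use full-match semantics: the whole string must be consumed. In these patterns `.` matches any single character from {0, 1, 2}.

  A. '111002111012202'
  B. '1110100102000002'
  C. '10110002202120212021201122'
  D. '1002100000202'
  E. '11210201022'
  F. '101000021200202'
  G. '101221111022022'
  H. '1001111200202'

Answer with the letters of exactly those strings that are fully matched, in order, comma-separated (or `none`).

A → match
B → match
C → no match
D → match
E → no match
F → match
G → no match
H → match

A, B, D, F, H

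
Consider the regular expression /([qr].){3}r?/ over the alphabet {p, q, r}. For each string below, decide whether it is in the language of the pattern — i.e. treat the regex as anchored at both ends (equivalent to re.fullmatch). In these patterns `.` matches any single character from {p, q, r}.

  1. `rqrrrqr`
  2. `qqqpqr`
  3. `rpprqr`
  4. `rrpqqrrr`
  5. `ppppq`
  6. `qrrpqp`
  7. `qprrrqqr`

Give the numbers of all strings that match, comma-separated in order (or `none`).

1 → match
2 → match
3 → no match
4 → no match
5 → no match
6 → match
7 → no match

1, 2, 6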